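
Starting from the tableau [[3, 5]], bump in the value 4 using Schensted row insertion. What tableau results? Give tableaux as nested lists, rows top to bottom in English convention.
In row 1, 4 replaces 5 (the leftmost entry greater than 4); 5 is bumped to row 2. 5 starts a new row 2. The new tableau is [[3, 4], [5]].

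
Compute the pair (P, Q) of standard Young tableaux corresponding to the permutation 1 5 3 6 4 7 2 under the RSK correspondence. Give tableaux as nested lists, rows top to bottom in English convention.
P = [[1, 2, 4, 7], [3, 6], [5]], Q = [[1, 2, 4, 6], [3, 5], [7]]

Insert each entry of the permutation into P by Schensted row insertion, recording in Q the position of each new cell.

Insert 1: appended to row 1. P = [[1]].
Insert 5: appended to row 1. P = [[1, 5]].
Insert 3: 3 bumps 5 from row 1; 5 starts row 2. P = [[1, 3], [5]].
Insert 6: appended to row 1. P = [[1, 3, 6], [5]].
Insert 4: 4 bumps 6 from row 1; 6 appends to row 2. P = [[1, 3, 4], [5, 6]].
Insert 7: appended to row 1. P = [[1, 3, 4, 7], [5, 6]].
Insert 2: 2 bumps 3 from row 1; 3 bumps 5 from row 2; 5 starts row 3. P = [[1, 2, 4, 7], [3, 6], [5]].

So P = [[1, 2, 4, 7], [3, 6], [5]], Q = [[1, 2, 4, 6], [3, 5], [7]].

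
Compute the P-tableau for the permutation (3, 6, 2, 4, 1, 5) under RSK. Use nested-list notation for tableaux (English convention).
Insert 3: appended to row 1. P = [[3]].
Insert 6: appended to row 1. P = [[3, 6]].
Insert 2: 2 bumps 3 from row 1; 3 starts row 2. P = [[2, 6], [3]].
Insert 4: 4 bumps 6 from row 1; 6 appends to row 2. P = [[2, 4], [3, 6]].
Insert 1: 1 bumps 2 from row 1; 2 bumps 3 from row 2; 3 starts row 3. P = [[1, 4], [2, 6], [3]].
Insert 5: appended to row 1. P = [[1, 4, 5], [2, 6], [3]].

So P = [[1, 4, 5], [2, 6], [3]].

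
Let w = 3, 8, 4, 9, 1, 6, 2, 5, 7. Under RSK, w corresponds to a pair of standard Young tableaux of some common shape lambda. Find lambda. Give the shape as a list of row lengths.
[4, 3, 2]

Row-insert each entry into an empty tableau.

After inserting 3: P = [[3]].
After inserting 8: P = [[3, 8]].
After inserting 4: P = [[3, 4], [8]].
After inserting 9: P = [[3, 4, 9], [8]].
After inserting 1: P = [[1, 4, 9], [3], [8]].
After inserting 6: P = [[1, 4, 6], [3, 9], [8]].
After inserting 2: P = [[1, 2, 6], [3, 4], [8, 9]].
After inserting 5: P = [[1, 2, 5], [3, 4, 6], [8, 9]].
After inserting 7: P = [[1, 2, 5, 7], [3, 4, 6], [8, 9]].

The final insertion tableau P = [[1, 2, 5, 7], [3, 4, 6], [8, 9]] has shape [4, 3, 2].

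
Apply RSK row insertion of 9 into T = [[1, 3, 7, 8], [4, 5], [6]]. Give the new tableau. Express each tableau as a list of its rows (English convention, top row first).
[[1, 3, 7, 8, 9], [4, 5], [6]]

9 is larger than every entry of row 1, so it is appended to row 1. The new tableau is [[1, 3, 7, 8, 9], [4, 5], [6]].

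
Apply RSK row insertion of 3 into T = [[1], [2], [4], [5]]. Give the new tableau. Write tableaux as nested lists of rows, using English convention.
[[1, 3], [2], [4], [5]]

3 is larger than every entry of row 1, so it is appended to row 1. The new tableau is [[1, 3], [2], [4], [5]].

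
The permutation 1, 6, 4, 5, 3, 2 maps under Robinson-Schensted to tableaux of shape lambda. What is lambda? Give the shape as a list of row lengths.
Row-insert each entry into an empty tableau.

After inserting 1: P = [[1]].
After inserting 6: P = [[1, 6]].
After inserting 4: P = [[1, 4], [6]].
After inserting 5: P = [[1, 4, 5], [6]].
After inserting 3: P = [[1, 3, 5], [4], [6]].
After inserting 2: P = [[1, 2, 5], [3], [4], [6]].

The final insertion tableau P = [[1, 2, 5], [3], [4], [6]] has shape [3, 1, 1, 1].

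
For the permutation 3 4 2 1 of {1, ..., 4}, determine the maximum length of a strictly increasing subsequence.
2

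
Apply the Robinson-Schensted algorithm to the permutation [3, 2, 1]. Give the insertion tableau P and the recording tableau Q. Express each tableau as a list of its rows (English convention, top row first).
P = [[1], [2], [3]], Q = [[1], [2], [3]]

Insert each entry of the permutation into P by Schensted row insertion, recording in Q the position of each new cell.

Insert 3: appended to row 1. P = [[3]].
Insert 2: 2 bumps 3 from row 1; 3 starts row 2. P = [[2], [3]].
Insert 1: 1 bumps 2 from row 1; 2 bumps 3 from row 2; 3 starts row 3. P = [[1], [2], [3]].

So P = [[1], [2], [3]], Q = [[1], [2], [3]].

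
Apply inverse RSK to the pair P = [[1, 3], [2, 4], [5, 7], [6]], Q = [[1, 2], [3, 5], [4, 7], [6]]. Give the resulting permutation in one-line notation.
Reverse the RSK construction: for i from n down to 1, find the cell of Q containing i, remove the entry at that cell from P, and reverse-bump it up through P; the value ejected from row 1 is w(i).

Step i=7: Q has 7 at row 3, column 2; remove 7 from row 3 of P and reverse-bump: 7 enters row 2 and ejects 4; 4 enters row 1 and ejects 3. So w(7) = 3. P is now [[1, 4], [2, 7], [5], [6]].
Step i=6: Q has 6 at row 4, column 1; remove 6 from row 4 of P and reverse-bump: 6 enters row 3 and ejects 5; 5 enters row 2 and ejects 2; 2 enters row 1 and ejects 1. So w(6) = 1. P is now [[2, 4], [5, 7], [6]].
Step i=5: Q has 5 at row 2, column 2; remove 7 from row 2 of P and reverse-bump: 7 enters row 1 and ejects 4. So w(5) = 4. P is now [[2, 7], [5], [6]].
Step i=4: Q has 4 at row 3, column 1; remove 6 from row 3 of P and reverse-bump: 6 enters row 2 and ejects 5; 5 enters row 1 and ejects 2. So w(4) = 2. P is now [[5, 7], [6]].
Step i=3: Q has 3 at row 2, column 1; remove 6 from row 2 of P and reverse-bump: 6 enters row 1 and ejects 5. So w(3) = 5. P is now [[6, 7]].
Step i=2: Q has 2 at row 1, column 2; remove that cell from P, ejecting 7. So w(2) = 7. P is now [[6]].
Step i=1: Q has 1 at row 1, column 1; remove that cell from P, ejecting 6. So w(1) = 6. P is now [].

So w = 6 7 5 2 4 1 3.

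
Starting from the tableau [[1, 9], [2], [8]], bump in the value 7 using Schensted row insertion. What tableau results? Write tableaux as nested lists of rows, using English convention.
In row 1, 7 replaces 9 (the leftmost entry greater than 7); 9 is bumped to row 2. 9 is appended to row 2. The new tableau is [[1, 7], [2, 9], [8]].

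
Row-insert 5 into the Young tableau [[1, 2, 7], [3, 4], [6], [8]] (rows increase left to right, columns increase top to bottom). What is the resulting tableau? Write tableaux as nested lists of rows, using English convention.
[[1, 2, 5], [3, 4, 7], [6], [8]]

In row 1, 5 replaces 7 (the leftmost entry greater than 5); 7 is bumped to row 2. 7 is appended to row 2. The new tableau is [[1, 2, 5], [3, 4, 7], [6], [8]].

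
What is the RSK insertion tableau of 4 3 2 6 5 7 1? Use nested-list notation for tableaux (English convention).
Insert 4: appended to row 1. P = [[4]].
Insert 3: 3 bumps 4 from row 1; 4 starts row 2. P = [[3], [4]].
Insert 2: 2 bumps 3 from row 1; 3 bumps 4 from row 2; 4 starts row 3. P = [[2], [3], [4]].
Insert 6: appended to row 1. P = [[2, 6], [3], [4]].
Insert 5: 5 bumps 6 from row 1; 6 appends to row 2. P = [[2, 5], [3, 6], [4]].
Insert 7: appended to row 1. P = [[2, 5, 7], [3, 6], [4]].
Insert 1: 1 bumps 2 from row 1; 2 bumps 3 from row 2; 3 bumps 4 from row 3; 4 starts row 4. P = [[1, 5, 7], [2, 6], [3], [4]].

So P = [[1, 5, 7], [2, 6], [3], [4]].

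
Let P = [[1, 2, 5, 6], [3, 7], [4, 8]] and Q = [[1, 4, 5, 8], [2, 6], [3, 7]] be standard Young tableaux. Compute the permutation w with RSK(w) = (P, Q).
4 3 1 2 8 7 5 6

Reverse the RSK construction: for i from n down to 1, find the cell of Q containing i, remove the entry at that cell from P, and reverse-bump it up through P; the value ejected from row 1 is w(i).

Step i=8: Q has 8 at row 1, column 4; remove that cell from P, ejecting 6. So w(8) = 6. P is now [[1, 2, 5], [3, 7], [4, 8]].
Step i=7: Q has 7 at row 3, column 2; remove 8 from row 3 of P and reverse-bump: 8 enters row 2 and ejects 7; 7 enters row 1 and ejects 5. So w(7) = 5. P is now [[1, 2, 7], [3, 8], [4]].
Step i=6: Q has 6 at row 2, column 2; remove 8 from row 2 of P and reverse-bump: 8 enters row 1 and ejects 7. So w(6) = 7. P is now [[1, 2, 8], [3], [4]].
Step i=5: Q has 5 at row 1, column 3; remove that cell from P, ejecting 8. So w(5) = 8. P is now [[1, 2], [3], [4]].
Step i=4: Q has 4 at row 1, column 2; remove that cell from P, ejecting 2. So w(4) = 2. P is now [[1], [3], [4]].
Step i=3: Q has 3 at row 3, column 1; remove 4 from row 3 of P and reverse-bump: 4 enters row 2 and ejects 3; 3 enters row 1 and ejects 1. So w(3) = 1. P is now [[3], [4]].
Step i=2: Q has 2 at row 2, column 1; remove 4 from row 2 of P and reverse-bump: 4 enters row 1 and ejects 3. So w(2) = 3. P is now [[4]].
Step i=1: Q has 1 at row 1, column 1; remove that cell from P, ejecting 4. So w(1) = 4. P is now [].

So w = 4 3 1 2 8 7 5 6.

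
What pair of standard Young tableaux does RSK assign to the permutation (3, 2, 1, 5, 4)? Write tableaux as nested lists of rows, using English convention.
Insert each entry of the permutation into P by Schensted row insertion, recording in Q the position of each new cell.

Insert 3: appended to row 1. P = [[3]], Q = [[1]].
Insert 2: 2 bumps 3 from row 1; 3 starts row 2. P = [[2], [3]], Q = [[1], [2]].
Insert 1: 1 bumps 2 from row 1; 2 bumps 3 from row 2; 3 starts row 3. P = [[1], [2], [3]], Q = [[1], [2], [3]].
Insert 5: appended to row 1. P = [[1, 5], [2], [3]], Q = [[1, 4], [2], [3]].
Insert 4: 4 bumps 5 from row 1; 5 appends to row 2. P = [[1, 4], [2, 5], [3]], Q = [[1, 4], [2, 5], [3]].

So P = [[1, 4], [2, 5], [3]], Q = [[1, 4], [2, 5], [3]].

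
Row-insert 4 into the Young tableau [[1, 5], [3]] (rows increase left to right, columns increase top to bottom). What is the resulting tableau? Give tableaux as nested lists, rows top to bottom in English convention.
In row 1, 4 replaces 5 (the leftmost entry greater than 4); 5 is bumped to row 2. 5 is appended to row 2. The new tableau is [[1, 4], [3, 5]].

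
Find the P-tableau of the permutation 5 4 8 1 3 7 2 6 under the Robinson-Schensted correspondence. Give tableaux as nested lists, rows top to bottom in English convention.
P = [[1, 2, 6], [3, 7], [4, 8], [5]]

Insert 5: appended to row 1. P = [[5]].
Insert 4: 4 bumps 5 from row 1; 5 starts row 2. P = [[4], [5]].
Insert 8: appended to row 1. P = [[4, 8], [5]].
Insert 1: 1 bumps 4 from row 1; 4 bumps 5 from row 2; 5 starts row 3. P = [[1, 8], [4], [5]].
Insert 3: 3 bumps 8 from row 1; 8 appends to row 2. P = [[1, 3], [4, 8], [5]].
Insert 7: appended to row 1. P = [[1, 3, 7], [4, 8], [5]].
Insert 2: 2 bumps 3 from row 1; 3 bumps 4 from row 2; 4 bumps 5 from row 3; 5 starts row 4. P = [[1, 2, 7], [3, 8], [4], [5]].
Insert 6: 6 bumps 7 from row 1; 7 bumps 8 from row 2; 8 appends to row 3. P = [[1, 2, 6], [3, 7], [4, 8], [5]].

So P = [[1, 2, 6], [3, 7], [4, 8], [5]].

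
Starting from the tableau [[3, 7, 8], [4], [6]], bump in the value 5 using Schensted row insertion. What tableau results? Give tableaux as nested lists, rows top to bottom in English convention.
In row 1, 5 replaces 7 (the leftmost entry greater than 5); 7 is bumped to row 2. 7 is appended to row 2. The new tableau is [[3, 5, 8], [4, 7], [6]].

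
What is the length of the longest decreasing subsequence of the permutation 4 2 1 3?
3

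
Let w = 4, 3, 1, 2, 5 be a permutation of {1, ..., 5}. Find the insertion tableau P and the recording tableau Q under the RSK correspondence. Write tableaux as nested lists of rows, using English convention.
Insert each entry of the permutation into P by Schensted row insertion, recording in Q the position of each new cell.

After inserting 4: P = [[4]].
After inserting 3: P = [[3], [4]].
After inserting 1: P = [[1], [3], [4]].
After inserting 2: P = [[1, 2], [3], [4]].
After inserting 5: P = [[1, 2, 5], [3], [4]].

So P = [[1, 2, 5], [3], [4]], Q = [[1, 4, 5], [2], [3]].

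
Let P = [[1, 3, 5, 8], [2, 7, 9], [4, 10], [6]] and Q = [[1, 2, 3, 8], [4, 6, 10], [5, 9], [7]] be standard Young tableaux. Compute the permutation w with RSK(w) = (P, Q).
Reverse the RSK construction: for i from n down to 1, find the cell of Q containing i, remove the entry at that cell from P, and reverse-bump it up through P; the value ejected from row 1 is w(i).

Step i=10: Q has 10 at row 2, column 3; remove 9 from row 2 of P and reverse-bump: 9 enters row 1 and ejects 8. So w(10) = 8. P is now [[1, 3, 5, 9], [2, 7], [4, 10], [6]].
Step i=9: Q has 9 at row 3, column 2; remove 10 from row 3 of P and reverse-bump: 10 enters row 2 and ejects 7; 7 enters row 1 and ejects 5. So w(9) = 5. P is now [[1, 3, 7, 9], [2, 10], [4], [6]].
Step i=8: Q has 8 at row 1, column 4; remove that cell from P, ejecting 9. So w(8) = 9. P is now [[1, 3, 7], [2, 10], [4], [6]].
Step i=7: Q has 7 at row 4, column 1; remove 6 from row 4 of P and reverse-bump: 6 enters row 3 and ejects 4; 4 enters row 2 and ejects 2; 2 enters row 1 and ejects 1. So w(7) = 1. P is now [[2, 3, 7], [4, 10], [6]].
Step i=6: Q has 6 at row 2, column 2; remove 10 from row 2 of P and reverse-bump: 10 enters row 1 and ejects 7. So w(6) = 7. P is now [[2, 3, 10], [4], [6]].
Step i=5: Q has 5 at row 3, column 1; remove 6 from row 3 of P and reverse-bump: 6 enters row 2 and ejects 4; 4 enters row 1 and ejects 3. So w(5) = 3. P is now [[2, 4, 10], [6]].
Step i=4: Q has 4 at row 2, column 1; remove 6 from row 2 of P and reverse-bump: 6 enters row 1 and ejects 4. So w(4) = 4. P is now [[2, 6, 10]].
Step i=3: Q has 3 at row 1, column 3; remove that cell from P, ejecting 10. So w(3) = 10. P is now [[2, 6]].
Step i=2: Q has 2 at row 1, column 2; remove that cell from P, ejecting 6. So w(2) = 6. P is now [[2]].
Step i=1: Q has 1 at row 1, column 1; remove that cell from P, ejecting 2. So w(1) = 2. P is now [].

So w = 2 6 10 4 3 7 1 9 5 8.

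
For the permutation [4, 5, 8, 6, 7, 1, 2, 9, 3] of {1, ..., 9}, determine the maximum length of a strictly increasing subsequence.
5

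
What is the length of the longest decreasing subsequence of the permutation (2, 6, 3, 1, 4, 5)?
3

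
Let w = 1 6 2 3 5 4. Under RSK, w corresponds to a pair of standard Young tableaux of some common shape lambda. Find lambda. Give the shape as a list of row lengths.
[4, 1, 1]

Row-insert each entry into an empty tableau.

After inserting 1: P = [[1]].
After inserting 6: P = [[1, 6]].
After inserting 2: P = [[1, 2], [6]].
After inserting 3: P = [[1, 2, 3], [6]].
After inserting 5: P = [[1, 2, 3, 5], [6]].
After inserting 4: P = [[1, 2, 3, 4], [5], [6]].

The final insertion tableau P = [[1, 2, 3, 4], [5], [6]] has shape [4, 1, 1].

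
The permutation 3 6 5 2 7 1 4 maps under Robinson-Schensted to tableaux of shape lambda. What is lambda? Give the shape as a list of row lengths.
RSK row insertion gives P = [[1, 4, 7], [2, 5], [3], [6]], which has shape [3, 2, 1, 1].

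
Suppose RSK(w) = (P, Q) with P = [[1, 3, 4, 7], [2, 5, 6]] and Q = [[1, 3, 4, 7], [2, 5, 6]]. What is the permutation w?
2 1 5 6 3 4 7

Reverse the RSK construction: for i from n down to 1, find the cell of Q containing i, remove the entry at that cell from P, and reverse-bump it up through P; the value ejected from row 1 is w(i).

Step i=7: Q has 7 at row 1, column 4; remove that cell from P, ejecting 7. So w(7) = 7. P is now [[1, 3, 4], [2, 5, 6]].
Step i=6: Q has 6 at row 2, column 3; remove 6 from row 2 of P and reverse-bump: 6 enters row 1 and ejects 4. So w(6) = 4. P is now [[1, 3, 6], [2, 5]].
Step i=5: Q has 5 at row 2, column 2; remove 5 from row 2 of P and reverse-bump: 5 enters row 1 and ejects 3. So w(5) = 3. P is now [[1, 5, 6], [2]].
Step i=4: Q has 4 at row 1, column 3; remove that cell from P, ejecting 6. So w(4) = 6. P is now [[1, 5], [2]].
Step i=3: Q has 3 at row 1, column 2; remove that cell from P, ejecting 5. So w(3) = 5. P is now [[1], [2]].
Step i=2: Q has 2 at row 2, column 1; remove 2 from row 2 of P and reverse-bump: 2 enters row 1 and ejects 1. So w(2) = 1. P is now [[2]].
Step i=1: Q has 1 at row 1, column 1; remove that cell from P, ejecting 2. So w(1) = 2. P is now [].

So w = 2 1 5 6 3 4 7.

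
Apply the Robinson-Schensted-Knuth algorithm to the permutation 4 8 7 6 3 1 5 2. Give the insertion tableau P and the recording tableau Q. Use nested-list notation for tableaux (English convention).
Insert each entry of the permutation into P by Schensted row insertion, recording in Q the position of each new cell.

Insert 4: appended to row 1. P = [[4]].
Insert 8: appended to row 1. P = [[4, 8]].
Insert 7: 7 bumps 8 from row 1; 8 starts row 2. P = [[4, 7], [8]].
Insert 6: 6 bumps 7 from row 1; 7 bumps 8 from row 2; 8 starts row 3. P = [[4, 6], [7], [8]].
Insert 3: 3 bumps 4 from row 1; 4 bumps 7 from row 2; 7 bumps 8 from row 3; 8 starts row 4. P = [[3, 6], [4], [7], [8]].
Insert 1: 1 bumps 3 from row 1; 3 bumps 4 from row 2; 4 bumps 7 from row 3; 7 bumps 8 from row 4; 8 starts row 5. P = [[1, 6], [3], [4], [7], [8]].
Insert 5: 5 bumps 6 from row 1; 6 appends to row 2. P = [[1, 5], [3, 6], [4], [7], [8]].
Insert 2: 2 bumps 5 from row 1; 5 bumps 6 from row 2; 6 appends to row 3. P = [[1, 2], [3, 5], [4, 6], [7], [8]].

So P = [[1, 2], [3, 5], [4, 6], [7], [8]], Q = [[1, 2], [3, 7], [4, 8], [5], [6]].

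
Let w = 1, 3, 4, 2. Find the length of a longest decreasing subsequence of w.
2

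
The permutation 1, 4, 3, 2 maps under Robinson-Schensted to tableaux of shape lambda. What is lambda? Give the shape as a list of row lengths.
Row-insert each entry into an empty tableau.

After inserting 1: P = [[1]].
After inserting 4: P = [[1, 4]].
After inserting 3: P = [[1, 3], [4]].
After inserting 2: P = [[1, 2], [3], [4]].

The final insertion tableau P = [[1, 2], [3], [4]] has shape [2, 1, 1].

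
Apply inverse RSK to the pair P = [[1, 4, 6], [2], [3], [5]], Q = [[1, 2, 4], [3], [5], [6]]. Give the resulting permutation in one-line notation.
Reverse RSK: for i = n, n-1, ..., 1, locate i in Q, remove the corresponding corner cell from P, and reverse-bump its entry up through P; the value ejected from row 1 is w(i).

So w = 3 5 4 6 2 1.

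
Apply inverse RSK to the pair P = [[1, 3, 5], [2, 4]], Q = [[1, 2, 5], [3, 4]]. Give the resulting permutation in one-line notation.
2 4 1 3 5

Reverse the RSK construction: for i from n down to 1, find the cell of Q containing i, remove the entry at that cell from P, and reverse-bump it up through P; the value ejected from row 1 is w(i).

Step i=5: Q has 5 at row 1, column 3; remove that cell from P, ejecting 5. So w(5) = 5. P is now [[1, 3], [2, 4]].
Step i=4: Q has 4 at row 2, column 2; remove 4 from row 2 of P and reverse-bump: 4 enters row 1 and ejects 3. So w(4) = 3. P is now [[1, 4], [2]].
Step i=3: Q has 3 at row 2, column 1; remove 2 from row 2 of P and reverse-bump: 2 enters row 1 and ejects 1. So w(3) = 1. P is now [[2, 4]].
Step i=2: Q has 2 at row 1, column 2; remove that cell from P, ejecting 4. So w(2) = 4. P is now [[2]].
Step i=1: Q has 1 at row 1, column 1; remove that cell from P, ejecting 2. So w(1) = 2. P is now [].

So w = 2 4 1 3 5.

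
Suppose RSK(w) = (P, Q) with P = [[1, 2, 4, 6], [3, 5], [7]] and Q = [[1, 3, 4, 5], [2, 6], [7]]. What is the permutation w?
3 1 2 5 7 6 4

Reverse the RSK construction: for i from n down to 1, find the cell of Q containing i, remove the entry at that cell from P, and reverse-bump it up through P; the value ejected from row 1 is w(i).

Step i=7: Q has 7 at row 3, column 1; remove 7 from row 3 of P and reverse-bump: 7 enters row 2 and ejects 5; 5 enters row 1 and ejects 4. So w(7) = 4. P is now [[1, 2, 5, 6], [3, 7]].
Step i=6: Q has 6 at row 2, column 2; remove 7 from row 2 of P and reverse-bump: 7 enters row 1 and ejects 6. So w(6) = 6. P is now [[1, 2, 5, 7], [3]].
Step i=5: Q has 5 at row 1, column 4; remove that cell from P, ejecting 7. So w(5) = 7. P is now [[1, 2, 5], [3]].
Step i=4: Q has 4 at row 1, column 3; remove that cell from P, ejecting 5. So w(4) = 5. P is now [[1, 2], [3]].
Step i=3: Q has 3 at row 1, column 2; remove that cell from P, ejecting 2. So w(3) = 2. P is now [[1], [3]].
Step i=2: Q has 2 at row 2, column 1; remove 3 from row 2 of P and reverse-bump: 3 enters row 1 and ejects 1. So w(2) = 1. P is now [[3]].
Step i=1: Q has 1 at row 1, column 1; remove that cell from P, ejecting 3. So w(1) = 3. P is now [].

So w = 3 1 2 5 7 6 4.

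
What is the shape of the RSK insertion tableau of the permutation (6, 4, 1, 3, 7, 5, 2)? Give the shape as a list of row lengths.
RSK row insertion gives P = [[1, 2, 5], [3, 7], [4], [6]], which has shape [3, 2, 1, 1].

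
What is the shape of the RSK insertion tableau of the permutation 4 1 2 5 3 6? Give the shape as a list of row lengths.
[4, 2]

Row-insert each entry into an empty tableau.

After inserting 4: P = [[4]].
After inserting 1: P = [[1], [4]].
After inserting 2: P = [[1, 2], [4]].
After inserting 5: P = [[1, 2, 5], [4]].
After inserting 3: P = [[1, 2, 3], [4, 5]].
After inserting 6: P = [[1, 2, 3, 6], [4, 5]].

The final insertion tableau P = [[1, 2, 3, 6], [4, 5]] has shape [4, 2].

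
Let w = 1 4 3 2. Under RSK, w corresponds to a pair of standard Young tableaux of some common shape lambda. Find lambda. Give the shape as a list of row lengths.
Row-insert each entry into an empty tableau.

After inserting 1: P = [[1]].
After inserting 4: P = [[1, 4]].
After inserting 3: P = [[1, 3], [4]].
After inserting 2: P = [[1, 2], [3], [4]].

The final insertion tableau P = [[1, 2], [3], [4]] has shape [2, 1, 1].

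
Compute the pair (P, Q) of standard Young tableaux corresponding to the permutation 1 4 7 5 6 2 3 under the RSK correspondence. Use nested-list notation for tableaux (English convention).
P = [[1, 2, 3, 6], [4, 5], [7]], Q = [[1, 2, 3, 5], [4, 7], [6]]

Insert each entry of the permutation into P by Schensted row insertion, recording in Q the position of each new cell.

Insert 1: appended to row 1. P = [[1]].
Insert 4: appended to row 1. P = [[1, 4]].
Insert 7: appended to row 1. P = [[1, 4, 7]].
Insert 5: 5 bumps 7 from row 1; 7 starts row 2. P = [[1, 4, 5], [7]].
Insert 6: appended to row 1. P = [[1, 4, 5, 6], [7]].
Insert 2: 2 bumps 4 from row 1; 4 bumps 7 from row 2; 7 starts row 3. P = [[1, 2, 5, 6], [4], [7]].
Insert 3: 3 bumps 5 from row 1; 5 appends to row 2. P = [[1, 2, 3, 6], [4, 5], [7]].

So P = [[1, 2, 3, 6], [4, 5], [7]], Q = [[1, 2, 3, 5], [4, 7], [6]].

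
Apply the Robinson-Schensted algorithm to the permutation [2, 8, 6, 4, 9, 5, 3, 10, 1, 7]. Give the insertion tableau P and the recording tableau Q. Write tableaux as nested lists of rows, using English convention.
P = [[1, 3, 5, 7], [2, 9, 10], [4], [6], [8]], Q = [[1, 2, 5, 8], [3, 6, 10], [4], [7], [9]]

Insert each entry of the permutation into P by Schensted row insertion, recording in Q the position of each new cell.

After inserting 2: P = [[2]].
After inserting 8: P = [[2, 8]].
After inserting 6: P = [[2, 6], [8]].
After inserting 4: P = [[2, 4], [6], [8]].
After inserting 9: P = [[2, 4, 9], [6], [8]].
After inserting 5: P = [[2, 4, 5], [6, 9], [8]].
After inserting 3: P = [[2, 3, 5], [4, 9], [6], [8]].
After inserting 10: P = [[2, 3, 5, 10], [4, 9], [6], [8]].
After inserting 1: P = [[1, 3, 5, 10], [2, 9], [4], [6], [8]].
After inserting 7: P = [[1, 3, 5, 7], [2, 9, 10], [4], [6], [8]].

So P = [[1, 3, 5, 7], [2, 9, 10], [4], [6], [8]], Q = [[1, 2, 5, 8], [3, 6, 10], [4], [7], [9]].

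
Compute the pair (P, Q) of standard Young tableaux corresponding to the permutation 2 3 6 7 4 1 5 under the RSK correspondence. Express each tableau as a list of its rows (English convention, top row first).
Insert each entry of the permutation into P by Schensted row insertion, recording in Q the position of each new cell.

Insert 2: appended to row 1. P = [[2]].
Insert 3: appended to row 1. P = [[2, 3]].
Insert 6: appended to row 1. P = [[2, 3, 6]].
Insert 7: appended to row 1. P = [[2, 3, 6, 7]].
Insert 4: 4 bumps 6 from row 1; 6 starts row 2. P = [[2, 3, 4, 7], [6]].
Insert 1: 1 bumps 2 from row 1; 2 bumps 6 from row 2; 6 starts row 3. P = [[1, 3, 4, 7], [2], [6]].
Insert 5: 5 bumps 7 from row 1; 7 appends to row 2. P = [[1, 3, 4, 5], [2, 7], [6]].

So P = [[1, 3, 4, 5], [2, 7], [6]], Q = [[1, 2, 3, 4], [5, 7], [6]].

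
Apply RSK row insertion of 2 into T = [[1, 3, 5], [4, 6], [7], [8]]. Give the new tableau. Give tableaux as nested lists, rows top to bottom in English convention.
[[1, 2, 5], [3, 6], [4], [7], [8]]

In row 1, 2 replaces 3 (the leftmost entry greater than 2); 3 is bumped to row 2. In row 2, 3 replaces 4 (the leftmost entry greater than 3); 4 is bumped to row 3. In row 3, 4 replaces 7 (the leftmost entry greater than 4); 7 is bumped to row 4. In row 4, 7 replaces 8 (the leftmost entry greater than 7); 8 is bumped to row 5. 8 starts a new row 5. The new tableau is [[1, 2, 5], [3, 6], [4], [7], [8]].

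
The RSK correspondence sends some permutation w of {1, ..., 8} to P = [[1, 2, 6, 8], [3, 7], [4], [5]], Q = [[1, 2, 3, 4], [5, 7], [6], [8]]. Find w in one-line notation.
1 5 7 8 4 3 6 2

Reverse RSK: for i = n, n-1, ..., 1, locate i in Q, remove the corresponding corner cell from P, and reverse-bump its entry up through P; the value ejected from row 1 is w(i).

So w = 1 5 7 8 4 3 6 2.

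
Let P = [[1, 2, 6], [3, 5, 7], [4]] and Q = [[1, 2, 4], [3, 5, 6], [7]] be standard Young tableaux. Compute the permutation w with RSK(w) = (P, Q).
Reverse the RSK construction: for i from n down to 1, find the cell of Q containing i, remove the entry at that cell from P, and reverse-bump it up through P; the value ejected from row 1 is w(i).

Step i=7: Q has 7 at row 3, column 1; remove 4 from row 3 of P and reverse-bump: 4 enters row 2 and ejects 3; 3 enters row 1 and ejects 2. So w(7) = 2. P is now [[1, 3, 6], [4, 5, 7]].
Step i=6: Q has 6 at row 2, column 3; remove 7 from row 2 of P and reverse-bump: 7 enters row 1 and ejects 6. So w(6) = 6. P is now [[1, 3, 7], [4, 5]].
Step i=5: Q has 5 at row 2, column 2; remove 5 from row 2 of P and reverse-bump: 5 enters row 1 and ejects 3. So w(5) = 3. P is now [[1, 5, 7], [4]].
Step i=4: Q has 4 at row 1, column 3; remove that cell from P, ejecting 7. So w(4) = 7. P is now [[1, 5], [4]].
Step i=3: Q has 3 at row 2, column 1; remove 4 from row 2 of P and reverse-bump: 4 enters row 1 and ejects 1. So w(3) = 1. P is now [[4, 5]].
Step i=2: Q has 2 at row 1, column 2; remove that cell from P, ejecting 5. So w(2) = 5. P is now [[4]].
Step i=1: Q has 1 at row 1, column 1; remove that cell from P, ejecting 4. So w(1) = 4. P is now [].

So w = 4 5 1 7 3 6 2.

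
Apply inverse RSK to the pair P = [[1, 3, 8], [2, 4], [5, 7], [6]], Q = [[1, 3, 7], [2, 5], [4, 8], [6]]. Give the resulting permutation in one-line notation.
6 5 7 2 4 1 8 3

Reverse the RSK construction: for i from n down to 1, find the cell of Q containing i, remove the entry at that cell from P, and reverse-bump it up through P; the value ejected from row 1 is w(i).

Step i=8: Q has 8 at row 3, column 2; remove 7 from row 3 of P and reverse-bump: 7 enters row 2 and ejects 4; 4 enters row 1 and ejects 3. So w(8) = 3. P is now [[1, 4, 8], [2, 7], [5], [6]].
Step i=7: Q has 7 at row 1, column 3; remove that cell from P, ejecting 8. So w(7) = 8. P is now [[1, 4], [2, 7], [5], [6]].
Step i=6: Q has 6 at row 4, column 1; remove 6 from row 4 of P and reverse-bump: 6 enters row 3 and ejects 5; 5 enters row 2 and ejects 2; 2 enters row 1 and ejects 1. So w(6) = 1. P is now [[2, 4], [5, 7], [6]].
Step i=5: Q has 5 at row 2, column 2; remove 7 from row 2 of P and reverse-bump: 7 enters row 1 and ejects 4. So w(5) = 4. P is now [[2, 7], [5], [6]].
Step i=4: Q has 4 at row 3, column 1; remove 6 from row 3 of P and reverse-bump: 6 enters row 2 and ejects 5; 5 enters row 1 and ejects 2. So w(4) = 2. P is now [[5, 7], [6]].
Step i=3: Q has 3 at row 1, column 2; remove that cell from P, ejecting 7. So w(3) = 7. P is now [[5], [6]].
Step i=2: Q has 2 at row 2, column 1; remove 6 from row 2 of P and reverse-bump: 6 enters row 1 and ejects 5. So w(2) = 5. P is now [[6]].
Step i=1: Q has 1 at row 1, column 1; remove that cell from P, ejecting 6. So w(1) = 6. P is now [].

So w = 6 5 7 2 4 1 8 3.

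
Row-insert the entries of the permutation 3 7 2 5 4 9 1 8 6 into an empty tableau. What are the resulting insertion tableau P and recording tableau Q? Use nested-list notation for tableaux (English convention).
Insert each entry of the permutation into P by Schensted row insertion, recording in Q the position of each new cell.

Insert 3: appended to row 1. P = [[3]], Q = [[1]].
Insert 7: appended to row 1. P = [[3, 7]], Q = [[1, 2]].
Insert 2: 2 bumps 3 from row 1; 3 starts row 2. P = [[2, 7], [3]], Q = [[1, 2], [3]].
Insert 5: 5 bumps 7 from row 1; 7 appends to row 2. P = [[2, 5], [3, 7]], Q = [[1, 2], [3, 4]].
Insert 4: 4 bumps 5 from row 1; 5 bumps 7 from row 2; 7 starts row 3. P = [[2, 4], [3, 5], [7]], Q = [[1, 2], [3, 4], [5]].
Insert 9: appended to row 1. P = [[2, 4, 9], [3, 5], [7]], Q = [[1, 2, 6], [3, 4], [5]].
Insert 1: 1 bumps 2 from row 1; 2 bumps 3 from row 2; 3 bumps 7 from row 3; 7 starts row 4. P = [[1, 4, 9], [2, 5], [3], [7]], Q = [[1, 2, 6], [3, 4], [5], [7]].
Insert 8: 8 bumps 9 from row 1; 9 appends to row 2. P = [[1, 4, 8], [2, 5, 9], [3], [7]], Q = [[1, 2, 6], [3, 4, 8], [5], [7]].
Insert 6: 6 bumps 8 from row 1; 8 bumps 9 from row 2; 9 appends to row 3. P = [[1, 4, 6], [2, 5, 8], [3, 9], [7]], Q = [[1, 2, 6], [3, 4, 8], [5, 9], [7]].

So P = [[1, 4, 6], [2, 5, 8], [3, 9], [7]], Q = [[1, 2, 6], [3, 4, 8], [5, 9], [7]].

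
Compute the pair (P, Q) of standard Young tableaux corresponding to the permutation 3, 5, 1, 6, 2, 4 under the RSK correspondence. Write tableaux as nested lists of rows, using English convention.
Insert each entry of the permutation into P by Schensted row insertion, recording in Q the position of each new cell.

Insert 3: appended to row 1. P = [[3]], Q = [[1]].
Insert 5: appended to row 1. P = [[3, 5]], Q = [[1, 2]].
Insert 1: 1 bumps 3 from row 1; 3 starts row 2. P = [[1, 5], [3]], Q = [[1, 2], [3]].
Insert 6: appended to row 1. P = [[1, 5, 6], [3]], Q = [[1, 2, 4], [3]].
Insert 2: 2 bumps 5 from row 1; 5 appends to row 2. P = [[1, 2, 6], [3, 5]], Q = [[1, 2, 4], [3, 5]].
Insert 4: 4 bumps 6 from row 1; 6 appends to row 2. P = [[1, 2, 4], [3, 5, 6]], Q = [[1, 2, 4], [3, 5, 6]].

So P = [[1, 2, 4], [3, 5, 6]], Q = [[1, 2, 4], [3, 5, 6]].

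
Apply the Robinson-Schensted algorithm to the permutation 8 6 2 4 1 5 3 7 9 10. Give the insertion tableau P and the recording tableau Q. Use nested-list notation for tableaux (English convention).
P = [[1, 3, 5, 7, 9, 10], [2, 4], [6], [8]], Q = [[1, 4, 6, 8, 9, 10], [2, 7], [3], [5]]

Insert each entry of the permutation into P by Schensted row insertion, recording in Q the position of each new cell.

Insert 8: appended to row 1. P = [[8]].
Insert 6: 6 bumps 8 from row 1; 8 starts row 2. P = [[6], [8]].
Insert 2: 2 bumps 6 from row 1; 6 bumps 8 from row 2; 8 starts row 3. P = [[2], [6], [8]].
Insert 4: appended to row 1. P = [[2, 4], [6], [8]].
Insert 1: 1 bumps 2 from row 1; 2 bumps 6 from row 2; 6 bumps 8 from row 3; 8 starts row 4. P = [[1, 4], [2], [6], [8]].
Insert 5: appended to row 1. P = [[1, 4, 5], [2], [6], [8]].
Insert 3: 3 bumps 4 from row 1; 4 appends to row 2. P = [[1, 3, 5], [2, 4], [6], [8]].
Insert 7: appended to row 1. P = [[1, 3, 5, 7], [2, 4], [6], [8]].
Insert 9: appended to row 1. P = [[1, 3, 5, 7, 9], [2, 4], [6], [8]].
Insert 10: appended to row 1. P = [[1, 3, 5, 7, 9, 10], [2, 4], [6], [8]].

So P = [[1, 3, 5, 7, 9, 10], [2, 4], [6], [8]], Q = [[1, 4, 6, 8, 9, 10], [2, 7], [3], [5]].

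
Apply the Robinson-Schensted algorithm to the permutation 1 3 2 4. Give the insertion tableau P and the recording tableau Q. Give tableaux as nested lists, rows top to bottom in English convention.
P = [[1, 2, 4], [3]], Q = [[1, 2, 4], [3]]

Insert each entry of the permutation into P by Schensted row insertion, recording in Q the position of each new cell.

After inserting 1: P = [[1]].
After inserting 3: P = [[1, 3]].
After inserting 2: P = [[1, 2], [3]].
After inserting 4: P = [[1, 2, 4], [3]].

So P = [[1, 2, 4], [3]], Q = [[1, 2, 4], [3]].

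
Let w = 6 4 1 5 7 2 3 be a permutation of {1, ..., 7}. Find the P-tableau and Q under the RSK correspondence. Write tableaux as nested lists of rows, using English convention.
Insert each entry of the permutation into P by Schensted row insertion, recording in Q the position of each new cell.

Insert 6: appended to row 1. P = [[6]], Q = [[1]].
Insert 4: 4 bumps 6 from row 1; 6 starts row 2. P = [[4], [6]], Q = [[1], [2]].
Insert 1: 1 bumps 4 from row 1; 4 bumps 6 from row 2; 6 starts row 3. P = [[1], [4], [6]], Q = [[1], [2], [3]].
Insert 5: appended to row 1. P = [[1, 5], [4], [6]], Q = [[1, 4], [2], [3]].
Insert 7: appended to row 1. P = [[1, 5, 7], [4], [6]], Q = [[1, 4, 5], [2], [3]].
Insert 2: 2 bumps 5 from row 1; 5 appends to row 2. P = [[1, 2, 7], [4, 5], [6]], Q = [[1, 4, 5], [2, 6], [3]].
Insert 3: 3 bumps 7 from row 1; 7 appends to row 2. P = [[1, 2, 3], [4, 5, 7], [6]], Q = [[1, 4, 5], [2, 6, 7], [3]].

So P = [[1, 2, 3], [4, 5, 7], [6]], Q = [[1, 4, 5], [2, 6, 7], [3]].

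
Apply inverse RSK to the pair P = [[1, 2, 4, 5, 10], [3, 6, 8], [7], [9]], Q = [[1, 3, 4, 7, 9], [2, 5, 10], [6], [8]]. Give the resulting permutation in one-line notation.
Reverse the RSK construction: for i from n down to 1, find the cell of Q containing i, remove the entry at that cell from P, and reverse-bump it up through P; the value ejected from row 1 is w(i).

Step i=10: Q has 10 at row 2, column 3; remove 8 from row 2 of P and reverse-bump: 8 enters row 1 and ejects 5. So w(10) = 5. P is now [[1, 2, 4, 8, 10], [3, 6], [7], [9]].
Step i=9: Q has 9 at row 1, column 5; remove that cell from P, ejecting 10. So w(9) = 10. P is now [[1, 2, 4, 8], [3, 6], [7], [9]].
Step i=8: Q has 8 at row 4, column 1; remove 9 from row 4 of P and reverse-bump: 9 enters row 3 and ejects 7; 7 enters row 2 and ejects 6; 6 enters row 1 and ejects 4. So w(8) = 4. P is now [[1, 2, 6, 8], [3, 7], [9]].
Step i=7: Q has 7 at row 1, column 4; remove that cell from P, ejecting 8. So w(7) = 8. P is now [[1, 2, 6], [3, 7], [9]].
Step i=6: Q has 6 at row 3, column 1; remove 9 from row 3 of P and reverse-bump: 9 enters row 2 and ejects 7; 7 enters row 1 and ejects 6. So w(6) = 6. P is now [[1, 2, 7], [3, 9]].
Step i=5: Q has 5 at row 2, column 2; remove 9 from row 2 of P and reverse-bump: 9 enters row 1 and ejects 7. So w(5) = 7. P is now [[1, 2, 9], [3]].
Step i=4: Q has 4 at row 1, column 3; remove that cell from P, ejecting 9. So w(4) = 9. P is now [[1, 2], [3]].
Step i=3: Q has 3 at row 1, column 2; remove that cell from P, ejecting 2. So w(3) = 2. P is now [[1], [3]].
Step i=2: Q has 2 at row 2, column 1; remove 3 from row 2 of P and reverse-bump: 3 enters row 1 and ejects 1. So w(2) = 1. P is now [[3]].
Step i=1: Q has 1 at row 1, column 1; remove that cell from P, ejecting 3. So w(1) = 3. P is now [].

So w = 3 1 2 9 7 6 8 4 10 5.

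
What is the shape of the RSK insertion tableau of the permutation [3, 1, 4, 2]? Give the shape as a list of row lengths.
Row-insert each entry into an empty tableau.

After inserting 3: P = [[3]].
After inserting 1: P = [[1], [3]].
After inserting 4: P = [[1, 4], [3]].
After inserting 2: P = [[1, 2], [3, 4]].

The final insertion tableau P = [[1, 2], [3, 4]] has shape [2, 2].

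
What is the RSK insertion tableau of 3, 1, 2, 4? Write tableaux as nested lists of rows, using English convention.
P = [[1, 2, 4], [3]]

After inserting 3: P = [[3]].
After inserting 1: P = [[1], [3]].
After inserting 2: P = [[1, 2], [3]].
After inserting 4: P = [[1, 2, 4], [3]].

So P = [[1, 2, 4], [3]].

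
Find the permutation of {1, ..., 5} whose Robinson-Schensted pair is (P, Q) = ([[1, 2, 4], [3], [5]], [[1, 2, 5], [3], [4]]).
1 5 3 2 4

Reverse the RSK construction: for i from n down to 1, find the cell of Q containing i, remove the entry at that cell from P, and reverse-bump it up through P; the value ejected from row 1 is w(i).

Step i=5: Q has 5 at row 1, column 3; remove that cell from P, ejecting 4. So w(5) = 4. P is now [[1, 2], [3], [5]].
Step i=4: Q has 4 at row 3, column 1; remove 5 from row 3 of P and reverse-bump: 5 enters row 2 and ejects 3; 3 enters row 1 and ejects 2. So w(4) = 2. P is now [[1, 3], [5]].
Step i=3: Q has 3 at row 2, column 1; remove 5 from row 2 of P and reverse-bump: 5 enters row 1 and ejects 3. So w(3) = 3. P is now [[1, 5]].
Step i=2: Q has 2 at row 1, column 2; remove that cell from P, ejecting 5. So w(2) = 5. P is now [[1]].
Step i=1: Q has 1 at row 1, column 1; remove that cell from P, ejecting 1. So w(1) = 1. P is now [].

So w = 1 5 3 2 4.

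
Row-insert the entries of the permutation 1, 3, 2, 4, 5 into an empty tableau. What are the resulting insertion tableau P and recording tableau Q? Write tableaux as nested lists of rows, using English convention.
P = [[1, 2, 4, 5], [3]], Q = [[1, 2, 4, 5], [3]]

Insert each entry of the permutation into P by Schensted row insertion, recording in Q the position of each new cell.

After inserting 1: P = [[1]].
After inserting 3: P = [[1, 3]].
After inserting 2: P = [[1, 2], [3]].
After inserting 4: P = [[1, 2, 4], [3]].
After inserting 5: P = [[1, 2, 4, 5], [3]].

So P = [[1, 2, 4, 5], [3]], Q = [[1, 2, 4, 5], [3]].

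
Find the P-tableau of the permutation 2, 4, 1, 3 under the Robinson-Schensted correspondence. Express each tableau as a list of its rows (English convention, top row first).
P = [[1, 3], [2, 4]]

Insert 2: appended to row 1. P = [[2]].
Insert 4: appended to row 1. P = [[2, 4]].
Insert 1: 1 bumps 2 from row 1; 2 starts row 2. P = [[1, 4], [2]].
Insert 3: 3 bumps 4 from row 1; 4 appends to row 2. P = [[1, 3], [2, 4]].

So P = [[1, 3], [2, 4]].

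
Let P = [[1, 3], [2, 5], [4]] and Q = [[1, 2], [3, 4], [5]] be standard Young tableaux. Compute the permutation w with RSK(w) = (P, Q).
Reverse the RSK construction: for i from n down to 1, find the cell of Q containing i, remove the entry at that cell from P, and reverse-bump it up through P; the value ejected from row 1 is w(i).

Step i=5: Q has 5 at row 3, column 1; remove 4 from row 3 of P and reverse-bump: 4 enters row 2 and ejects 2; 2 enters row 1 and ejects 1. So w(5) = 1. P is now [[2, 3], [4, 5]].
Step i=4: Q has 4 at row 2, column 2; remove 5 from row 2 of P and reverse-bump: 5 enters row 1 and ejects 3. So w(4) = 3. P is now [[2, 5], [4]].
Step i=3: Q has 3 at row 2, column 1; remove 4 from row 2 of P and reverse-bump: 4 enters row 1 and ejects 2. So w(3) = 2. P is now [[4, 5]].
Step i=2: Q has 2 at row 1, column 2; remove that cell from P, ejecting 5. So w(2) = 5. P is now [[4]].
Step i=1: Q has 1 at row 1, column 1; remove that cell from P, ejecting 4. So w(1) = 4. P is now [].

So w = 4 5 2 3 1.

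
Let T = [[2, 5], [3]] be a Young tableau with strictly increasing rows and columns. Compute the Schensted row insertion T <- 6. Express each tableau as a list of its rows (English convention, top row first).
[[2, 5, 6], [3]]

6 is larger than every entry of row 1, so it is appended to row 1. The new tableau is [[2, 5, 6], [3]].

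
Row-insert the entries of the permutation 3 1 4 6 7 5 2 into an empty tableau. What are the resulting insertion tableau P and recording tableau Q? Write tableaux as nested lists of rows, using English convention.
P = [[1, 2, 5, 7], [3, 4], [6]], Q = [[1, 3, 4, 5], [2, 6], [7]]

Insert each entry of the permutation into P by Schensted row insertion, recording in Q the position of each new cell.

After inserting 3: P = [[3]].
After inserting 1: P = [[1], [3]].
After inserting 4: P = [[1, 4], [3]].
After inserting 6: P = [[1, 4, 6], [3]].
After inserting 7: P = [[1, 4, 6, 7], [3]].
After inserting 5: P = [[1, 4, 5, 7], [3, 6]].
After inserting 2: P = [[1, 2, 5, 7], [3, 4], [6]].

So P = [[1, 2, 5, 7], [3, 4], [6]], Q = [[1, 3, 4, 5], [2, 6], [7]].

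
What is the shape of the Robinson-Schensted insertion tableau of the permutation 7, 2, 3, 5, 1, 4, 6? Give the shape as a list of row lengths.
RSK row insertion gives P = [[1, 3, 4, 6], [2, 5], [7]], which has shape [4, 2, 1].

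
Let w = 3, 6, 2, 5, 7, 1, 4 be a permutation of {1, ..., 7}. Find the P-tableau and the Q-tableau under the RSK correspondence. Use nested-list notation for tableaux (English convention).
Insert each entry of the permutation into P by Schensted row insertion, recording in Q the position of each new cell.

Insert 3: appended to row 1. P = [[3]], Q = [[1]].
Insert 6: appended to row 1. P = [[3, 6]], Q = [[1, 2]].
Insert 2: 2 bumps 3 from row 1; 3 starts row 2. P = [[2, 6], [3]], Q = [[1, 2], [3]].
Insert 5: 5 bumps 6 from row 1; 6 appends to row 2. P = [[2, 5], [3, 6]], Q = [[1, 2], [3, 4]].
Insert 7: appended to row 1. P = [[2, 5, 7], [3, 6]], Q = [[1, 2, 5], [3, 4]].
Insert 1: 1 bumps 2 from row 1; 2 bumps 3 from row 2; 3 starts row 3. P = [[1, 5, 7], [2, 6], [3]], Q = [[1, 2, 5], [3, 4], [6]].
Insert 4: 4 bumps 5 from row 1; 5 bumps 6 from row 2; 6 appends to row 3. P = [[1, 4, 7], [2, 5], [3, 6]], Q = [[1, 2, 5], [3, 4], [6, 7]].

So P = [[1, 4, 7], [2, 5], [3, 6]], Q = [[1, 2, 5], [3, 4], [6, 7]].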